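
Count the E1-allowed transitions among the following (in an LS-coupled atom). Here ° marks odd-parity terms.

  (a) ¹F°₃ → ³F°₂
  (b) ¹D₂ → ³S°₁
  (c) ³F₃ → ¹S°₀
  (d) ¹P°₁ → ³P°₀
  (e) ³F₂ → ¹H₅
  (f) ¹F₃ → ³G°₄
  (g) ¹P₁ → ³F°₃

(a) forbidden (parity, ΔS fail)
(b) forbidden (ΔS, ΔL fail)
(c) forbidden (ΔS, ΔL, ΔJ fail)
(d) forbidden (parity, ΔS fail)
(e) forbidden (parity, ΔS, ΔL, ΔJ fail)
(f) forbidden (ΔS fails)
(g) forbidden (ΔS, ΔL, ΔJ fail)
Total allowed: 0 of 7.

0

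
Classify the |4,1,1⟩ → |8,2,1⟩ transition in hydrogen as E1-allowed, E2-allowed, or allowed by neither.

Δl = 2 − 1 = +1; l_i + l_f = 3.
Δm_l = +0.
E1 (Δl = ±1, |Δm_l| ≤ 1): satisfied.
E2 (Δl = 0,±2, l_i+l_f ≥ 2, |Δm_l| ≤ 2): not satisfied.

E1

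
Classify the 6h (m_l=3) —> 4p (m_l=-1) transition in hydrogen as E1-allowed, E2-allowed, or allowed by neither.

Δl = 1 − 5 = -4; l_i + l_f = 6.
Δm_l = -4.
E1 (Δl = ±1, |Δm_l| ≤ 1): not satisfied.
E2 (Δl = 0,±2, l_i+l_f ≥ 2, |Δm_l| ≤ 2): not satisfied.

neither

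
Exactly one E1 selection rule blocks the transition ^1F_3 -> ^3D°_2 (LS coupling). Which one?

the ΔS = 0 rule

Parity must change: even → odd — ok.
ΔS = 0: S: 0 → 1 — fails.
ΔL = 0, ±1 (not L=0↔0): L: 3 → 2, ΔL = -1 — ok.
ΔJ = 0, ±1 (not J=0↔0): J: 3 → 2, ΔJ = -1 — ok.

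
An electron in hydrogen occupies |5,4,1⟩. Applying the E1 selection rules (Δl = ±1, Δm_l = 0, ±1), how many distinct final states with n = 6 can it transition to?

6

E1 requires Δl = ±1, so l_f ∈ {3, 5}; with 0 ≤ l_f ≤ n_f−1 = 5, the allowed l_f values are {3, 5}.
For l_f = 3: m_f ∈ {m_i−1, m_i, m_i+1} ∩ [−3, 3] = {0, 1, 2} → 3 states.
For l_f = 5: m_f ∈ {m_i−1, m_i, m_i+1} ∩ [−5, 5] = {0, 1, 2} → 3 states.
Total: 6.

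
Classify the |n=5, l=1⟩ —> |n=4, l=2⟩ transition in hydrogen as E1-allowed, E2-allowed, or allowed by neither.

E1

Δl = 2 − 1 = +1; l_i + l_f = 3.
E1 (Δl = ±1): satisfied.
E2 (Δl = 0,±2, l_i+l_f ≥ 2): not satisfied.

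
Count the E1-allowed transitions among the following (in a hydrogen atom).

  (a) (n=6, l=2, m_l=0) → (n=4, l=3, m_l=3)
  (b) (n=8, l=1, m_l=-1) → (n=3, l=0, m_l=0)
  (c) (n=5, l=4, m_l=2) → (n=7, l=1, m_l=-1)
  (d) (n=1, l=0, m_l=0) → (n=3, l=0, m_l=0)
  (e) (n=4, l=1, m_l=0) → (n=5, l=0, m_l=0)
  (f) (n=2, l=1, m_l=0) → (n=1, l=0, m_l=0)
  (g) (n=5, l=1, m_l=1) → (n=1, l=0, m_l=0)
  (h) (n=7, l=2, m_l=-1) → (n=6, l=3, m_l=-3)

(a) forbidden — Δm_l = +3 (E1 requires Δm_l = 0, ±1)
(b) allowed
(c) forbidden — Δl = -3 (E1 requires Δl = ±1); Δm_l = -3 (E1 requires Δm_l = 0, ±1)
(d) forbidden — Δl = +0 (E1 requires Δl = ±1)
(e) allowed
(f) allowed
(g) allowed
(h) forbidden — Δm_l = -2 (E1 requires Δm_l = 0, ±1)
Total allowed: 4 of 8.

4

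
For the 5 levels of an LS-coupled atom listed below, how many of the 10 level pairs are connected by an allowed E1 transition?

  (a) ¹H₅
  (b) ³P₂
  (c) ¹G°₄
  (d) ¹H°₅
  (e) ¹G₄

(a)–(b): forbidden (parity, ΔS, ΔL, ΔJ).
(a)–(c): allowed.
(a)–(d): allowed.
(a)–(e): forbidden (parity).
(b)–(c): forbidden (ΔS, ΔL, ΔJ).
(b)–(d): forbidden (ΔS, ΔL, ΔJ).
(b)–(e): forbidden (parity, ΔS, ΔL, ΔJ).
(c)–(d): forbidden (parity).
(c)–(e): allowed.
(d)–(e): allowed.
Allowed pairs: 4 of 10.

4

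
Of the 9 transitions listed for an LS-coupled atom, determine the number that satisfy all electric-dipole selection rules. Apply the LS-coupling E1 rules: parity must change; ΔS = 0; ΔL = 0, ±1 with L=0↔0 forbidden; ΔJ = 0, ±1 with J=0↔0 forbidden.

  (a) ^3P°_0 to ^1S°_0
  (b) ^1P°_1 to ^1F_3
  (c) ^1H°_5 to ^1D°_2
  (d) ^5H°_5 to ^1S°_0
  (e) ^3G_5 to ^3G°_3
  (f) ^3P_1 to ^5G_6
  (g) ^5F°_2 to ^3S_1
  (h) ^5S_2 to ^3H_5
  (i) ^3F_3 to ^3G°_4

1

(a) forbidden (parity, ΔS, ΔJ fail)
(b) forbidden (ΔL, ΔJ fail)
(c) forbidden (parity, ΔL, ΔJ fail)
(d) forbidden (parity, ΔS, ΔL, ΔJ fail)
(e) forbidden (ΔJ fails)
(f) forbidden (parity, ΔS, ΔL, ΔJ fail)
(g) forbidden (ΔS, ΔL fail)
(h) forbidden (parity, ΔS, ΔL, ΔJ fail)
(i) allowed
Total allowed: 1 of 9.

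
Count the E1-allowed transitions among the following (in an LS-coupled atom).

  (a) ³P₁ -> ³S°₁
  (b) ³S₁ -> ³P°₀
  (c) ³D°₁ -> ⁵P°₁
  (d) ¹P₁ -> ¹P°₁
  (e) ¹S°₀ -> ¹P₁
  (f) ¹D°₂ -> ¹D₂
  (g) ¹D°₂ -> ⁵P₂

5

(a) allowed
(b) allowed
(c) forbidden (parity, ΔS fail)
(d) allowed
(e) allowed
(f) allowed
(g) forbidden (ΔS fails)
Total allowed: 5 of 7.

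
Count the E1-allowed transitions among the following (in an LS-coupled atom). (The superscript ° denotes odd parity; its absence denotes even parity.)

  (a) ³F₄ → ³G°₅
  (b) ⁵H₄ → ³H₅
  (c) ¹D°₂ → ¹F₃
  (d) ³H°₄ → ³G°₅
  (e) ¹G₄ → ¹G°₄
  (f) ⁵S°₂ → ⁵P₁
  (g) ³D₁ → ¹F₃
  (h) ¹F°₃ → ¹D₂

(a) allowed
(b) forbidden (parity, ΔS fail)
(c) allowed
(d) forbidden (parity fails)
(e) allowed
(f) allowed
(g) forbidden (parity, ΔS, ΔJ fail)
(h) allowed
Total allowed: 5 of 8.

5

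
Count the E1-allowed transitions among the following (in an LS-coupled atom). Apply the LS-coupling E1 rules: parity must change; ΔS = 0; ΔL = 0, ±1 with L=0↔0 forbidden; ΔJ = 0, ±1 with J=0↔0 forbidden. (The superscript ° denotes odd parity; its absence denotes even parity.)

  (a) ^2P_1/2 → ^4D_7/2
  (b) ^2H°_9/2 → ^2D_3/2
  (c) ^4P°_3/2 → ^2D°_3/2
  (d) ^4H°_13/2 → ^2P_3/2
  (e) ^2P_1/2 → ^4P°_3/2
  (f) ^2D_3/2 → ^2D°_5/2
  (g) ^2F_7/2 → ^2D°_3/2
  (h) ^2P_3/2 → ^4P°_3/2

1

(a) forbidden (parity, ΔS, ΔJ fail)
(b) forbidden (ΔL, ΔJ fail)
(c) forbidden (parity, ΔS fail)
(d) forbidden (ΔS, ΔL, ΔJ fail)
(e) forbidden (ΔS fails)
(f) allowed
(g) forbidden (ΔJ fails)
(h) forbidden (ΔS fails)
Total allowed: 1 of 8.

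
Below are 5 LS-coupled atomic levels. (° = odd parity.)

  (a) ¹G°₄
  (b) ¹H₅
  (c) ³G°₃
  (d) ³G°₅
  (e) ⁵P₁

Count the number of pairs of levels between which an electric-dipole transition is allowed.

(a)–(b): allowed.
(a)–(c): forbidden (parity, ΔS).
(a)–(d): forbidden (parity, ΔS).
(a)–(e): forbidden (ΔS, ΔL, ΔJ).
(b)–(c): forbidden (ΔS, ΔJ).
(b)–(d): forbidden (ΔS).
(b)–(e): forbidden (parity, ΔS, ΔL, ΔJ).
(c)–(d): forbidden (parity, ΔJ).
(c)–(e): forbidden (ΔS, ΔL, ΔJ).
(d)–(e): forbidden (ΔS, ΔL, ΔJ).
Allowed pairs: 1 of 10.

1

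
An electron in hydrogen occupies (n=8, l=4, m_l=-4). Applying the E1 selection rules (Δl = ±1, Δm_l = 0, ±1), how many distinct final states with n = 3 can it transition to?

0

E1 requires l_f ∈ {3, 5}, but neither lies in [0, 2], so no final state is reachable.
Total: 0.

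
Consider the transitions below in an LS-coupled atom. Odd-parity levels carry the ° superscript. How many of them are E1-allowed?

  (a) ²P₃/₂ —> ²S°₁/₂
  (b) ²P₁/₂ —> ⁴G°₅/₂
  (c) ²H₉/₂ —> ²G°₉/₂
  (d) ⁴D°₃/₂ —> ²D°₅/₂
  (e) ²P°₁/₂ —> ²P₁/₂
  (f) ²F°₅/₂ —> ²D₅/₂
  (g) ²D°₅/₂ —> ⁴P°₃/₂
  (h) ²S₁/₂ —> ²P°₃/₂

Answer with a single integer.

(a) allowed
(b) forbidden (ΔS, ΔL, ΔJ fail)
(c) allowed
(d) forbidden (parity, ΔS fail)
(e) allowed
(f) allowed
(g) forbidden (parity, ΔS fail)
(h) allowed
Total allowed: 5 of 8.

5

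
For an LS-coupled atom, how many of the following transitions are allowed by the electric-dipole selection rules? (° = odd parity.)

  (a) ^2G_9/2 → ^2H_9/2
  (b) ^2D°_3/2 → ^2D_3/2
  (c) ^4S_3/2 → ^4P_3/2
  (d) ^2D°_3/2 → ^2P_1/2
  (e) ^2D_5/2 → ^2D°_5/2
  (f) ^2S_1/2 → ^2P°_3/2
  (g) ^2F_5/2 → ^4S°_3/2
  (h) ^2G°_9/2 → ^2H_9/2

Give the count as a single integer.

(a) forbidden (parity fails)
(b) allowed
(c) forbidden (parity fails)
(d) allowed
(e) allowed
(f) allowed
(g) forbidden (ΔS, ΔL fail)
(h) allowed
Total allowed: 5 of 8.

5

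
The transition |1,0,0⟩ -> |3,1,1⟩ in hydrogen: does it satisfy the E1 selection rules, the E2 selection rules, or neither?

E1

Δl = 1 − 0 = +1; l_i + l_f = 1.
Δm_l = +1.
E1 (Δl = ±1, |Δm_l| ≤ 1): satisfied.
E2 (Δl = 0,±2, l_i+l_f ≥ 2, |Δm_l| ≤ 2): not satisfied.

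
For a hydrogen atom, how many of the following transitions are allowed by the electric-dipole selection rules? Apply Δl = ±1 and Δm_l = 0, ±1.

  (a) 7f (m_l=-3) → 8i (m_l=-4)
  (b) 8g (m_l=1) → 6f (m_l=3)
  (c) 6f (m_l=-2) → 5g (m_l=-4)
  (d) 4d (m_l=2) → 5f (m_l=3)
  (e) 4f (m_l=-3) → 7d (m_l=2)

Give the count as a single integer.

1

(a) forbidden — Δl = +3 (E1 requires Δl = ±1)
(b) forbidden — Δm_l = +2 (E1 requires Δm_l = 0, ±1)
(c) forbidden — Δm_l = -2 (E1 requires Δm_l = 0, ±1)
(d) allowed
(e) forbidden — Δm_l = +5 (E1 requires Δm_l = 0, ±1)
Total allowed: 1 of 5.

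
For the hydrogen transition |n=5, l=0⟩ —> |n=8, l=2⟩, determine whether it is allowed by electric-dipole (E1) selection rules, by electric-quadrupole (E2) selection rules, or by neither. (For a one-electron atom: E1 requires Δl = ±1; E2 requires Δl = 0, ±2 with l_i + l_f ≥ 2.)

Δl = 2 − 0 = +2; l_i + l_f = 2.
E1 (Δl = ±1): not satisfied.
E2 (Δl = 0,±2, l_i+l_f ≥ 2): satisfied.

E2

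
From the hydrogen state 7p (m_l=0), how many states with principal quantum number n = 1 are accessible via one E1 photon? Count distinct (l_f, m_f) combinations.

1

E1 requires Δl = ±1, so l_f ∈ {0, 2}; with 0 ≤ l_f ≤ n_f−1 = 0, the allowed l_f values are {0}.
For l_f = 0: m_f ∈ {m_i−1, m_i, m_i+1} ∩ [−0, 0] = {0} → 1 state.
Total: 1.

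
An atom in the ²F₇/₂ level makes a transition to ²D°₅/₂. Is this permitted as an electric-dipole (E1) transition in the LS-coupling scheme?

allowed

Initial level: S=1/2, L=3, J=7/2, parity even. Final level: S=1/2, L=2, J=5/2, parity odd.
ΔS = 0: S: 1/2 → 1/2 — passes.
Parity must change: even → odd — passes.
ΔJ = 0, ±1 (not J=0↔0): J: 7/2 → 5/2, ΔJ = -1 — passes.
ΔL = 0, ±1 (not L=0↔0): L: 3 → 2, ΔL = -1 — passes.
All four E1 rules are satisfied.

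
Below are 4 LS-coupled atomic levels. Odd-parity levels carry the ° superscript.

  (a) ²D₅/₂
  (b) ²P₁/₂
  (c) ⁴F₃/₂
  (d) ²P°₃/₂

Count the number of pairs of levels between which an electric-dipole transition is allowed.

(a)–(b): forbidden (parity, ΔJ).
(a)–(c): forbidden (parity, ΔS).
(a)–(d): allowed.
(b)–(c): forbidden (parity, ΔS, ΔL).
(b)–(d): allowed.
(c)–(d): forbidden (ΔS, ΔL).
Allowed pairs: 2 of 6.

2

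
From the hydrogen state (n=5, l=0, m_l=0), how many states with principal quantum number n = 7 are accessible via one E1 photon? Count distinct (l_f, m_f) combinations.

3

E1 requires Δl = ±1, so l_f ∈ {-1, 1}; with 0 ≤ l_f ≤ n_f−1 = 6, the allowed l_f values are {1}.
For l_f = 1: m_f ∈ {m_i−1, m_i, m_i+1} ∩ [−1, 1] = {-1, 0, 1} → 3 states.
Total: 3.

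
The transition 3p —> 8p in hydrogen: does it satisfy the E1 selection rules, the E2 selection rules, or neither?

Δl = 1 − 1 = +0; l_i + l_f = 2.
E1 (Δl = ±1): not satisfied.
E2 (Δl = 0,±2, l_i+l_f ≥ 2): satisfied.

E2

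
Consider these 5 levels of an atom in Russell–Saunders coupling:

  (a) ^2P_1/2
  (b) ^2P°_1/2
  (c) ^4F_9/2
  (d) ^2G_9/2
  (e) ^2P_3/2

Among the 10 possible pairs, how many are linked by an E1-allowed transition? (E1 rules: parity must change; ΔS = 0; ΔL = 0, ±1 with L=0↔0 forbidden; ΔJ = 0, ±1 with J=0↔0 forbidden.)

(a)–(b): allowed.
(a)–(c): forbidden (parity, ΔS, ΔL, ΔJ).
(a)–(d): forbidden (parity, ΔL, ΔJ).
(a)–(e): forbidden (parity).
(b)–(c): forbidden (ΔS, ΔL, ΔJ).
(b)–(d): forbidden (ΔL, ΔJ).
(b)–(e): allowed.
(c)–(d): forbidden (parity, ΔS).
(c)–(e): forbidden (parity, ΔS, ΔL, ΔJ).
(d)–(e): forbidden (parity, ΔL, ΔJ).
Allowed pairs: 2 of 10.

2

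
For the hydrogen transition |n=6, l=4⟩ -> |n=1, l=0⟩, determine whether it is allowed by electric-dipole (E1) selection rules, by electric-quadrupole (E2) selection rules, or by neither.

neither

Δl = 0 − 4 = -4; l_i + l_f = 4.
E1 (Δl = ±1): not satisfied.
E2 (Δl = 0,±2, l_i+l_f ≥ 2): not satisfied.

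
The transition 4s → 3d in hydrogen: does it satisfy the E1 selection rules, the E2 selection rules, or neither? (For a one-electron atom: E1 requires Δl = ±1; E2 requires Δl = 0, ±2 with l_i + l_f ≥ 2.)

E2

Δl = 2 − 0 = +2; l_i + l_f = 2.
E1 (Δl = ±1): not satisfied.
E2 (Δl = 0,±2, l_i+l_f ≥ 2): satisfied.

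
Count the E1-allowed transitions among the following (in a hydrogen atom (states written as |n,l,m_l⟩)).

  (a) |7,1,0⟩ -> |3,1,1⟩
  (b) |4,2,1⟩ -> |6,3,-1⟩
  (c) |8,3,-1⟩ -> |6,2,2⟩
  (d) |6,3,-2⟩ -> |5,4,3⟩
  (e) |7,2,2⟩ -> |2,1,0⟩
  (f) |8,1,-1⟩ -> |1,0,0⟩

(a) forbidden — Δl = +0 (E1 requires Δl = ±1)
(b) forbidden — Δm_l = -2 (E1 requires Δm_l = 0, ±1)
(c) forbidden — Δm_l = +3 (E1 requires Δm_l = 0, ±1)
(d) forbidden — Δm_l = +5 (E1 requires Δm_l = 0, ±1)
(e) forbidden — Δm_l = -2 (E1 requires Δm_l = 0, ±1)
(f) allowed
Total allowed: 1 of 6.

1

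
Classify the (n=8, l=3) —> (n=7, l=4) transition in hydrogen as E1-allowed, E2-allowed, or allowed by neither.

Δl = 4 − 3 = +1; l_i + l_f = 7.
E1 (Δl = ±1): satisfied.
E2 (Δl = 0,±2, l_i+l_f ≥ 2): not satisfied.

E1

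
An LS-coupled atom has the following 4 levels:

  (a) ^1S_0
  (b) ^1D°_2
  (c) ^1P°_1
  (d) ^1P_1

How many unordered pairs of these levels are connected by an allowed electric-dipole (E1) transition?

3

(a)–(b): forbidden (ΔL, ΔJ).
(a)–(c): allowed.
(a)–(d): forbidden (parity).
(b)–(c): forbidden (parity).
(b)–(d): allowed.
(c)–(d): allowed.
Allowed pairs: 3 of 6.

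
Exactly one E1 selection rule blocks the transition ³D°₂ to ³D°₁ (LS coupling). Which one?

parity

ΔJ = 0, ±1 (not J=0↔0): J: 2 → 1, ΔJ = -1 — satisfied.
Parity must change: odd → odd — violated.
ΔL = 0, ±1 (not L=0↔0): L: 2 → 2, ΔL = +0 — satisfied.
ΔS = 0: S: 1 → 1 — satisfied.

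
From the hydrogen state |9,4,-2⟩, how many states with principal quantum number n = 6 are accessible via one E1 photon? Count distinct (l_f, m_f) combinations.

E1 requires Δl = ±1, so l_f ∈ {3, 5}; with 0 ≤ l_f ≤ n_f−1 = 5, the allowed l_f values are {3, 5}.
For l_f = 3: m_f ∈ {m_i−1, m_i, m_i+1} ∩ [−3, 3] = {-3, -2, -1} → 3 states.
For l_f = 5: m_f ∈ {m_i−1, m_i, m_i+1} ∩ [−5, 5] = {-3, -2, -1} → 3 states.
Total: 6.

6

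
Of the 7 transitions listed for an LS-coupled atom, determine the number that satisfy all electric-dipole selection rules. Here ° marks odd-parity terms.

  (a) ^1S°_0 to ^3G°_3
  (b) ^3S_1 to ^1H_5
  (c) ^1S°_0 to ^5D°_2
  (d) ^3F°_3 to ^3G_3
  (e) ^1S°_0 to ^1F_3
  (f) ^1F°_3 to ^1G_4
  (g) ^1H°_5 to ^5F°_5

(a) forbidden (parity, ΔS, ΔL, ΔJ fail)
(b) forbidden (parity, ΔS, ΔL, ΔJ fail)
(c) forbidden (parity, ΔS, ΔL, ΔJ fail)
(d) allowed
(e) forbidden (ΔL, ΔJ fail)
(f) allowed
(g) forbidden (parity, ΔS, ΔL fail)
Total allowed: 2 of 7.

2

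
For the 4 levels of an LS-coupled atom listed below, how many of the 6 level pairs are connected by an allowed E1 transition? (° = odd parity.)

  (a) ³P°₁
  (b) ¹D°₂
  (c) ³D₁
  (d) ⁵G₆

1

(a)–(b): forbidden (parity, ΔS).
(a)–(c): allowed.
(a)–(d): forbidden (ΔS, ΔL, ΔJ).
(b)–(c): forbidden (ΔS).
(b)–(d): forbidden (ΔS, ΔL, ΔJ).
(c)–(d): forbidden (parity, ΔS, ΔL, ΔJ).
Allowed pairs: 1 of 6.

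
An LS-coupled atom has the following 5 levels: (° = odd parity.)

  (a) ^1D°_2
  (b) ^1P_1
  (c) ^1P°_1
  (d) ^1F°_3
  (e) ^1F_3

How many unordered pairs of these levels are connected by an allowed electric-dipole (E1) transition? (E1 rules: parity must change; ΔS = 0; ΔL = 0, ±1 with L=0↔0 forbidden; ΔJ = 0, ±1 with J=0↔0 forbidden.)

(a)–(b): allowed.
(a)–(c): forbidden (parity).
(a)–(d): forbidden (parity).
(a)–(e): allowed.
(b)–(c): allowed.
(b)–(d): forbidden (ΔL, ΔJ).
(b)–(e): forbidden (parity, ΔL, ΔJ).
(c)–(d): forbidden (parity, ΔL, ΔJ).
(c)–(e): forbidden (ΔL, ΔJ).
(d)–(e): allowed.
Allowed pairs: 4 of 10.

4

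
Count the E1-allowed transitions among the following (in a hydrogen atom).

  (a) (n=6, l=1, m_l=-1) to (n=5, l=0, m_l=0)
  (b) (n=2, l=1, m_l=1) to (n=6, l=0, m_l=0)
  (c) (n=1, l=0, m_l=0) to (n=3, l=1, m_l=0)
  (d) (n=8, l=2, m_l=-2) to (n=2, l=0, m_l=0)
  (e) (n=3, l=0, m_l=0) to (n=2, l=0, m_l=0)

3

(a) allowed
(b) allowed
(c) allowed
(d) forbidden — Δl = -2 (E1 requires Δl = ±1); Δm_l = +2 (E1 requires Δm_l = 0, ±1)
(e) forbidden — Δl = +0 (E1 requires Δl = ±1)
Total allowed: 3 of 5.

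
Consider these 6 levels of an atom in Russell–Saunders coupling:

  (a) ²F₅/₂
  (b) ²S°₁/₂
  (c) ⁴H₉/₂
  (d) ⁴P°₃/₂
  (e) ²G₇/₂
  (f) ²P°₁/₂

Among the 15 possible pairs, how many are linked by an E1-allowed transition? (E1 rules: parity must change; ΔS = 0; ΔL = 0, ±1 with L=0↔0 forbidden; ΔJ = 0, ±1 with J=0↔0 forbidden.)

(a)–(b): forbidden (ΔL, ΔJ).
(a)–(c): forbidden (parity, ΔS, ΔL, ΔJ).
(a)–(d): forbidden (ΔS, ΔL).
(a)–(e): forbidden (parity).
(a)–(f): forbidden (ΔL, ΔJ).
(b)–(c): forbidden (ΔS, ΔL, ΔJ).
(b)–(d): forbidden (parity, ΔS).
(b)–(e): forbidden (ΔL, ΔJ).
(b)–(f): forbidden (parity).
(c)–(d): forbidden (ΔL, ΔJ).
(c)–(e): forbidden (parity, ΔS).
(c)–(f): forbidden (ΔS, ΔL, ΔJ).
(d)–(e): forbidden (ΔS, ΔL, ΔJ).
(d)–(f): forbidden (parity, ΔS).
(e)–(f): forbidden (ΔL, ΔJ).
Allowed pairs: 0 of 15.

0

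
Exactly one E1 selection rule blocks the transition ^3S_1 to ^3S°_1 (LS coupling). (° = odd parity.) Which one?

the L=0 ↔ L=0 exclusion

Reading off the term symbols: S 1→1, L 0→0, J 1→1, parity even→odd.
Parity must change: even → odd — passes.
ΔS = 0: S: 1 → 1 — passes.
ΔL = 0, ±1 (not L=0↔0): L: 0 → 0, ΔL = +0 — fails.
ΔJ = 0, ±1 (not J=0↔0): J: 1 → 1, ΔJ = +0 — passes.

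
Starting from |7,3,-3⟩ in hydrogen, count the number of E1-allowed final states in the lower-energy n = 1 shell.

0

E1 requires l_f ∈ {2, 4}, but neither lies in [0, 0], so no final state is reachable.
Total: 0.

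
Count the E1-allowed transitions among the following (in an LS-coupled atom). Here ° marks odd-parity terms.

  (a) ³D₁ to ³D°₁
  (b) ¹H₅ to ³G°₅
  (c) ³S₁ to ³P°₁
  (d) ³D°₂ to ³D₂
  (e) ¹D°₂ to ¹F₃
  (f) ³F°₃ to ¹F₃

(a) allowed
(b) forbidden (ΔS fails)
(c) allowed
(d) allowed
(e) allowed
(f) forbidden (ΔS fails)
Total allowed: 4 of 6.

4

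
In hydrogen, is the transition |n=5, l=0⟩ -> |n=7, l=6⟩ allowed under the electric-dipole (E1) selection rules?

Initial l = 0, final l = 6, so Δl = +6. E1 requires Δl = ±1: violated.
The transition is electric-dipole forbidden.

forbidden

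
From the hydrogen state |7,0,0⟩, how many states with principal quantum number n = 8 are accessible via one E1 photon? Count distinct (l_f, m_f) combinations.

E1 requires Δl = ±1, so l_f ∈ {-1, 1}; with 0 ≤ l_f ≤ n_f−1 = 7, the allowed l_f values are {1}.
For l_f = 1: m_f ∈ {m_i−1, m_i, m_i+1} ∩ [−1, 1] = {-1, 0, 1} → 3 states.
Total: 3.

3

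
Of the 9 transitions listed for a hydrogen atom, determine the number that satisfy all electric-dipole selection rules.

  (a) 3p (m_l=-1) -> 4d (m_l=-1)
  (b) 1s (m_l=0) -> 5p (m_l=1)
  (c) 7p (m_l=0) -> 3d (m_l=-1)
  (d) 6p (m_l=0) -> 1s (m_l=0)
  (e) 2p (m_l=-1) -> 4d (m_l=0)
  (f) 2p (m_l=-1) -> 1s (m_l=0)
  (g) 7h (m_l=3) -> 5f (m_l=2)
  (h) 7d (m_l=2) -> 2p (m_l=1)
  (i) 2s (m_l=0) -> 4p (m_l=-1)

8

(a) allowed
(b) allowed
(c) allowed
(d) allowed
(e) allowed
(f) allowed
(g) forbidden — Δl = -2 (E1 requires Δl = ±1)
(h) allowed
(i) allowed
Total allowed: 8 of 9.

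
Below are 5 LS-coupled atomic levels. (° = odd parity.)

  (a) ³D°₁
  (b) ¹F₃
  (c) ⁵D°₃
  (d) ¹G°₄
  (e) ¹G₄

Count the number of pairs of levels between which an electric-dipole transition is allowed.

2

(a)–(b): forbidden (ΔS, ΔJ).
(a)–(c): forbidden (parity, ΔS, ΔJ).
(a)–(d): forbidden (parity, ΔS, ΔL, ΔJ).
(a)–(e): forbidden (ΔS, ΔL, ΔJ).
(b)–(c): forbidden (ΔS).
(b)–(d): allowed.
(b)–(e): forbidden (parity).
(c)–(d): forbidden (parity, ΔS, ΔL).
(c)–(e): forbidden (ΔS, ΔL).
(d)–(e): allowed.
Allowed pairs: 2 of 10.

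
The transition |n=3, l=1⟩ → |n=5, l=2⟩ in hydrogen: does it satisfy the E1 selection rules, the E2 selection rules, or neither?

E1

Δl = 2 − 1 = +1; l_i + l_f = 3.
E1 (Δl = ±1): satisfied.
E2 (Δl = 0,±2, l_i+l_f ≥ 2): not satisfied.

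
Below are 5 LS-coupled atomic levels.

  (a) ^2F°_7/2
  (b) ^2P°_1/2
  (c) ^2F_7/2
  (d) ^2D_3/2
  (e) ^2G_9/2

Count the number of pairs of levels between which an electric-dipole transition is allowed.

(a)–(b): forbidden (parity, ΔL, ΔJ).
(a)–(c): allowed.
(a)–(d): forbidden (ΔJ).
(a)–(e): allowed.
(b)–(c): forbidden (ΔL, ΔJ).
(b)–(d): allowed.
(b)–(e): forbidden (ΔL, ΔJ).
(c)–(d): forbidden (parity, ΔJ).
(c)–(e): forbidden (parity).
(d)–(e): forbidden (parity, ΔL, ΔJ).
Allowed pairs: 3 of 10.

3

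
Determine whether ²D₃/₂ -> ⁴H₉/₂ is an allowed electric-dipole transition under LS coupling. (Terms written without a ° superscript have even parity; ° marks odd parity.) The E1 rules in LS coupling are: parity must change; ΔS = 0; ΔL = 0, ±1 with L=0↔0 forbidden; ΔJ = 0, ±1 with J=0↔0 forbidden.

Reading off the term symbols: S 1/2→3/2, L 2→5, J 3/2→9/2, parity even→even.
Parity must change: even → even — ✗.
ΔS = 0: S: 1/2 → 3/2 — ✗.
ΔL = 0, ±1 (not L=0↔0): L: 2 → 5, ΔL = +3 — ✗.
ΔJ = 0, ±1 (not J=0↔0): J: 3/2 → 9/2, ΔJ = +3 — ✗.
Rule(s) violated: parity, ΔS, ΔL, ΔJ.

forbidden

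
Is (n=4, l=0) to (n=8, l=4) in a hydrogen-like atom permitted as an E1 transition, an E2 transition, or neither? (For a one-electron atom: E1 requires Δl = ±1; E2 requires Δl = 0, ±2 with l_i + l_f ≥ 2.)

neither

Δl = 4 − 0 = +4; l_i + l_f = 4.
E1 (Δl = ±1): not satisfied.
E2 (Δl = 0,±2, l_i+l_f ≥ 2): not satisfied.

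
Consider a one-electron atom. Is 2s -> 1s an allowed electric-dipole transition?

forbidden

l: 0 → 0 (Δl = +0). Δl = ±1 fails.
The transition is electric-dipole forbidden.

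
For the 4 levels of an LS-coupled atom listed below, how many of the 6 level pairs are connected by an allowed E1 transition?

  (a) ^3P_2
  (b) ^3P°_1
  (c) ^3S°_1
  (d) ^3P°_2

3

(a)–(b): allowed.
(a)–(c): allowed.
(a)–(d): allowed.
(b)–(c): forbidden (parity).
(b)–(d): forbidden (parity).
(c)–(d): forbidden (parity).
Allowed pairs: 3 of 6.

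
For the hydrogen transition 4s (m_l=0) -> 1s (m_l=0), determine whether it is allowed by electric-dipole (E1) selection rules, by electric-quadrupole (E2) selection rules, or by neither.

neither

Δl = 0 − 0 = +0; l_i + l_f = 0.
Δm_l = +0.
E1 (Δl = ±1, |Δm_l| ≤ 1): not satisfied.
E2 (Δl = 0,±2, l_i+l_f ≥ 2, |Δm_l| ≤ 2): not satisfied.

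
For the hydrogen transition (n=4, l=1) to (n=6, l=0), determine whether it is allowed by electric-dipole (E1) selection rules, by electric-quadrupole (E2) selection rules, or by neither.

Δl = 0 − 1 = -1; l_i + l_f = 1.
E1 (Δl = ±1): satisfied.
E2 (Δl = 0,±2, l_i+l_f ≥ 2): not satisfied.

E1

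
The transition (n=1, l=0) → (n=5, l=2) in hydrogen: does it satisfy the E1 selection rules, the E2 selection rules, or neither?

E2

Δl = 2 − 0 = +2; l_i + l_f = 2.
E1 (Δl = ±1): not satisfied.
E2 (Δl = 0,±2, l_i+l_f ≥ 2): satisfied.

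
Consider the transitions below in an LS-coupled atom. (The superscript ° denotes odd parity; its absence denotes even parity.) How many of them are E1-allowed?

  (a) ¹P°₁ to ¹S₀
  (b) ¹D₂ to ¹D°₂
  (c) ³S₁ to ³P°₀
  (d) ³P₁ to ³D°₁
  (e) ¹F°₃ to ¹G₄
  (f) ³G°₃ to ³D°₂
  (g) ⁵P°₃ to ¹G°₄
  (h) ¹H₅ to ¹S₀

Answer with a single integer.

5

(a) allowed
(b) allowed
(c) allowed
(d) allowed
(e) allowed
(f) forbidden (parity, ΔL fail)
(g) forbidden (parity, ΔS, ΔL fail)
(h) forbidden (parity, ΔL, ΔJ fail)
Total allowed: 5 of 8.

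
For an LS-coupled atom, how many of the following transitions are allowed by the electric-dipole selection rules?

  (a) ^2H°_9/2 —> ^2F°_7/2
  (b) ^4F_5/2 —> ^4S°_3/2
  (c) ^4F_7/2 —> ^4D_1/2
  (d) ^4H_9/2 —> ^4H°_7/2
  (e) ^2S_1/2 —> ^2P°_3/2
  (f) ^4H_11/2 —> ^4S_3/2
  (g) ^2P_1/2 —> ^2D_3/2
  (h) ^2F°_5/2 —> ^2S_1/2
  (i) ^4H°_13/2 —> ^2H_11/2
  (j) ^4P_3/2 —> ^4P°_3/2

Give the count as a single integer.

(a) forbidden (parity, ΔL fail)
(b) forbidden (ΔL fails)
(c) forbidden (parity, ΔJ fail)
(d) allowed
(e) allowed
(f) forbidden (parity, ΔL, ΔJ fail)
(g) forbidden (parity fails)
(h) forbidden (ΔL, ΔJ fail)
(i) forbidden (ΔS fails)
(j) allowed
Total allowed: 3 of 10.

3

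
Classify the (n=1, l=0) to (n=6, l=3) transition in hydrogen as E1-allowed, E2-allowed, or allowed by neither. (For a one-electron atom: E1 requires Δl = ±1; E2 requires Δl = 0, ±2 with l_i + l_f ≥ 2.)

Δl = 3 − 0 = +3; l_i + l_f = 3.
E1 (Δl = ±1): not satisfied.
E2 (Δl = 0,±2, l_i+l_f ≥ 2): not satisfied.

neither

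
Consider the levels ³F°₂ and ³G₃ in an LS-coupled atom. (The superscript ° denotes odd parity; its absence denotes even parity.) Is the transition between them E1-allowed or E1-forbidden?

allowed

Reading off the term symbols: S 1→1, L 3→4, J 2→3, parity odd→even.
ΔL = 0, ±1 (not L=0↔0): L: 3 → 4, ΔL = +1 — ✓.
ΔJ = 0, ±1 (not J=0↔0): J: 2 → 3, ΔJ = +1 — ✓.
Parity must change: odd → even — ✓.
ΔS = 0: S: 1 → 1 — ✓.
All four E1 rules are satisfied.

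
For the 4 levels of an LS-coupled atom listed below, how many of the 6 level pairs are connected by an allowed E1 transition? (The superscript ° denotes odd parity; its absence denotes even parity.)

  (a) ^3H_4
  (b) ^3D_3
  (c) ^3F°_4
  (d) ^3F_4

2

(a)–(b): forbidden (parity, ΔL).
(a)–(c): forbidden (ΔL).
(a)–(d): forbidden (parity, ΔL).
(b)–(c): allowed.
(b)–(d): forbidden (parity).
(c)–(d): allowed.
Allowed pairs: 2 of 6.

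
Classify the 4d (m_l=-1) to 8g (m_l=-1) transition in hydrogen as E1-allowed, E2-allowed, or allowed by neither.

Δl = 4 − 2 = +2; l_i + l_f = 6.
Δm_l = +0.
E1 (Δl = ±1, |Δm_l| ≤ 1): not satisfied.
E2 (Δl = 0,±2, l_i+l_f ≥ 2, |Δm_l| ≤ 2): satisfied.

E2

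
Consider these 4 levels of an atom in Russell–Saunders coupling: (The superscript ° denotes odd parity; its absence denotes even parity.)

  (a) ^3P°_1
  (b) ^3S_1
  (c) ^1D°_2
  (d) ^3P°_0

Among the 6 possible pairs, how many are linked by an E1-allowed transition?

2

(a)–(b): allowed.
(a)–(c): forbidden (parity, ΔS).
(a)–(d): forbidden (parity).
(b)–(c): forbidden (ΔS, ΔL).
(b)–(d): allowed.
(c)–(d): forbidden (parity, ΔS, ΔJ).
Allowed pairs: 2 of 6.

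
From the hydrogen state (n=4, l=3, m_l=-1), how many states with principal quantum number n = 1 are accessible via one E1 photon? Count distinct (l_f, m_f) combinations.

E1 requires l_f ∈ {2, 4}, but neither lies in [0, 0], so no final state is reachable.
Total: 0.

0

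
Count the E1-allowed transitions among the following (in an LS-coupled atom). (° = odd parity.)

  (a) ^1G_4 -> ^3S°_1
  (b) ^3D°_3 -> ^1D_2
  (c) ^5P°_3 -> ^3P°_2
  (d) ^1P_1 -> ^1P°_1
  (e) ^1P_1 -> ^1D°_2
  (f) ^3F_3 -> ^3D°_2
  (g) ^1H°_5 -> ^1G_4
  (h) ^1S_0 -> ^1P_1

4

(a) forbidden (ΔS, ΔL, ΔJ fail)
(b) forbidden (ΔS fails)
(c) forbidden (parity, ΔS fail)
(d) allowed
(e) allowed
(f) allowed
(g) allowed
(h) forbidden (parity fails)
Total allowed: 4 of 8.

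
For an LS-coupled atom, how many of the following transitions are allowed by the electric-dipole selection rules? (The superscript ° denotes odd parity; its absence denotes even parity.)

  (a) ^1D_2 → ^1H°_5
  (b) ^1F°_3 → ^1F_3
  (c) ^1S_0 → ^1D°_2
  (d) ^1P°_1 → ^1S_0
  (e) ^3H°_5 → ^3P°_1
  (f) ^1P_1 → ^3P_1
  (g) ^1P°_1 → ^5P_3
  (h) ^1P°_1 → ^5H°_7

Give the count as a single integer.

2

(a) forbidden (ΔL, ΔJ fail)
(b) allowed
(c) forbidden (ΔL, ΔJ fail)
(d) allowed
(e) forbidden (parity, ΔL, ΔJ fail)
(f) forbidden (parity, ΔS fail)
(g) forbidden (ΔS, ΔJ fail)
(h) forbidden (parity, ΔS, ΔL, ΔJ fail)
Total allowed: 2 of 8.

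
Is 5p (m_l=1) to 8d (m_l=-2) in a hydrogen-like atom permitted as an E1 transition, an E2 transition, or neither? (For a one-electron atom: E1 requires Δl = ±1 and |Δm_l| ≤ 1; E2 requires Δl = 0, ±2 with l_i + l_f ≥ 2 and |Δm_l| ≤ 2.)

neither

Δl = 2 − 1 = +1; l_i + l_f = 3.
Δm_l = -3.
E1 (Δl = ±1, |Δm_l| ≤ 1): not satisfied.
E2 (Δl = 0,±2, l_i+l_f ≥ 2, |Δm_l| ≤ 2): not satisfied.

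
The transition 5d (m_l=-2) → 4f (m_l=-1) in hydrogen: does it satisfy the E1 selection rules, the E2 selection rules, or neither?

Δl = 3 − 2 = +1; l_i + l_f = 5.
Δm_l = +1.
E1 (Δl = ±1, |Δm_l| ≤ 1): satisfied.
E2 (Δl = 0,±2, l_i+l_f ≥ 2, |Δm_l| ≤ 2): not satisfied.

E1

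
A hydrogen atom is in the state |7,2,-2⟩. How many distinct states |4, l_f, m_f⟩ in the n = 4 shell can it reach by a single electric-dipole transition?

E1 requires Δl = ±1, so l_f ∈ {1, 3}; with 0 ≤ l_f ≤ n_f−1 = 3, the allowed l_f values are {1, 3}.
For l_f = 1: m_f ∈ {m_i−1, m_i, m_i+1} ∩ [−1, 1] = {-1} → 1 state.
For l_f = 3: m_f ∈ {m_i−1, m_i, m_i+1} ∩ [−3, 3] = {-3, -2, -1} → 3 states.
Total: 4.

4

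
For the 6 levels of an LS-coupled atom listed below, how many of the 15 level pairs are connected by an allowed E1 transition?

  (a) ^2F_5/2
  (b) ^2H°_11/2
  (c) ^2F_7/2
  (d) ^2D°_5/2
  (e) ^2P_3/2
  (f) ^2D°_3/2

(a)–(b): forbidden (ΔL, ΔJ).
(a)–(c): forbidden (parity).
(a)–(d): allowed.
(a)–(e): forbidden (parity, ΔL).
(a)–(f): allowed.
(b)–(c): forbidden (ΔL, ΔJ).
(b)–(d): forbidden (parity, ΔL, ΔJ).
(b)–(e): forbidden (ΔL, ΔJ).
(b)–(f): forbidden (parity, ΔL, ΔJ).
(c)–(d): allowed.
(c)–(e): forbidden (parity, ΔL, ΔJ).
(c)–(f): forbidden (ΔJ).
(d)–(e): allowed.
(d)–(f): forbidden (parity).
(e)–(f): allowed.
Allowed pairs: 5 of 15.

5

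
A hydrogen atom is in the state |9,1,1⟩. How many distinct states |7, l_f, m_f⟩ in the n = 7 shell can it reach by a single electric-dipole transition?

E1 requires Δl = ±1, so l_f ∈ {0, 2}; with 0 ≤ l_f ≤ n_f−1 = 6, the allowed l_f values are {0, 2}.
For l_f = 0: m_f ∈ {m_i−1, m_i, m_i+1} ∩ [−0, 0] = {0} → 1 state.
For l_f = 2: m_f ∈ {m_i−1, m_i, m_i+1} ∩ [−2, 2] = {0, 1, 2} → 3 states.
Total: 4.

4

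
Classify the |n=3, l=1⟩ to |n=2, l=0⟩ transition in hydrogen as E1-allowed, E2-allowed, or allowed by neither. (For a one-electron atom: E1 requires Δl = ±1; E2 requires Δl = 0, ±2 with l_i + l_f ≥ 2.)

E1

Δl = 0 − 1 = -1; l_i + l_f = 1.
E1 (Δl = ±1): satisfied.
E2 (Δl = 0,±2, l_i+l_f ≥ 2): not satisfied.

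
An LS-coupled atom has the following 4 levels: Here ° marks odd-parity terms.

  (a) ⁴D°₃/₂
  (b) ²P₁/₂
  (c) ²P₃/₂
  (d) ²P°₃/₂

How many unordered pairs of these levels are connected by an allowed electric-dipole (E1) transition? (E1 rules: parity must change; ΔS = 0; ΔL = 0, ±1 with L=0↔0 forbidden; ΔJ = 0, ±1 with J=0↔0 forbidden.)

(a)–(b): forbidden (ΔS).
(a)–(c): forbidden (ΔS).
(a)–(d): forbidden (parity, ΔS).
(b)–(c): forbidden (parity).
(b)–(d): allowed.
(c)–(d): allowed.
Allowed pairs: 2 of 6.

2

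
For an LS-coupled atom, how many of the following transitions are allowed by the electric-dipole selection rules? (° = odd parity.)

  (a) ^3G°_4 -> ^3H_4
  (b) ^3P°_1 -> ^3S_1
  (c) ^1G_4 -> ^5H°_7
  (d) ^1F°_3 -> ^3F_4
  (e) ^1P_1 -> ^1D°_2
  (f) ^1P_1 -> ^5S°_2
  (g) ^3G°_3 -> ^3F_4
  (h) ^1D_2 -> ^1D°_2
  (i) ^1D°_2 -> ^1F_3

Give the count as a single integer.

(a) allowed
(b) allowed
(c) forbidden (ΔS, ΔJ fail)
(d) forbidden (ΔS fails)
(e) allowed
(f) forbidden (ΔS fails)
(g) allowed
(h) allowed
(i) allowed
Total allowed: 6 of 9.

6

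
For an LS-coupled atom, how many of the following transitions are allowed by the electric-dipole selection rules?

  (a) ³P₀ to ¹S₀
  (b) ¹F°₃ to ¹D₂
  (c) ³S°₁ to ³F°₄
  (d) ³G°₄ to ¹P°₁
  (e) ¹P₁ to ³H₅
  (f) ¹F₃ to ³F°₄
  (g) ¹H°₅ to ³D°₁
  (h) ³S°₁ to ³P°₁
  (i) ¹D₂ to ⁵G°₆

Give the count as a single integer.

(a) forbidden (parity, ΔS, ΔJ fail)
(b) allowed
(c) forbidden (parity, ΔL, ΔJ fail)
(d) forbidden (parity, ΔS, ΔL, ΔJ fail)
(e) forbidden (parity, ΔS, ΔL, ΔJ fail)
(f) forbidden (ΔS fails)
(g) forbidden (parity, ΔS, ΔL, ΔJ fail)
(h) forbidden (parity fails)
(i) forbidden (ΔS, ΔL, ΔJ fail)
Total allowed: 1 of 9.

1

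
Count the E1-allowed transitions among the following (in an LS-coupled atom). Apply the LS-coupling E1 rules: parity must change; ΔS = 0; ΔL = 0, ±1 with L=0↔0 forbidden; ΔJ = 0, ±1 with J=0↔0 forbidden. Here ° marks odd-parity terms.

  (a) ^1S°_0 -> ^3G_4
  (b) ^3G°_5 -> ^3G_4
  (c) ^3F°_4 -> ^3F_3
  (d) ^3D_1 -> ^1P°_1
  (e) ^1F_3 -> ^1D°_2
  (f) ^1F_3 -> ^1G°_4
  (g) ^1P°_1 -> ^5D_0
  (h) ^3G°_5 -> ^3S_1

4

(a) forbidden (ΔS, ΔL, ΔJ fail)
(b) allowed
(c) allowed
(d) forbidden (ΔS fails)
(e) allowed
(f) allowed
(g) forbidden (ΔS fails)
(h) forbidden (ΔL, ΔJ fail)
Total allowed: 4 of 8.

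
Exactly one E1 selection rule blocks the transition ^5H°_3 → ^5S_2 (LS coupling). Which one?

the ΔL = 0, ±1 rule

Initial level: S=2, L=5, J=3, parity odd. Final level: S=2, L=0, J=2, parity even.
Parity must change: odd → even — satisfied.
ΔS = 0: S: 2 → 2 — satisfied.
ΔL = 0, ±1 (not L=0↔0): L: 5 → 0, ΔL = -5 — violated.
ΔJ = 0, ±1 (not J=0↔0): J: 3 → 2, ΔJ = -1 — satisfied.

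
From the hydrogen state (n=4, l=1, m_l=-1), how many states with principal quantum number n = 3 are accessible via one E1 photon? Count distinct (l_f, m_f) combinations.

4

E1 requires Δl = ±1, so l_f ∈ {0, 2}; with 0 ≤ l_f ≤ n_f−1 = 2, the allowed l_f values are {0, 2}.
For l_f = 0: m_f ∈ {m_i−1, m_i, m_i+1} ∩ [−0, 0] = {0} → 1 state.
For l_f = 2: m_f ∈ {m_i−1, m_i, m_i+1} ∩ [−2, 2] = {-2, -1, 0} → 3 states.
Total: 4.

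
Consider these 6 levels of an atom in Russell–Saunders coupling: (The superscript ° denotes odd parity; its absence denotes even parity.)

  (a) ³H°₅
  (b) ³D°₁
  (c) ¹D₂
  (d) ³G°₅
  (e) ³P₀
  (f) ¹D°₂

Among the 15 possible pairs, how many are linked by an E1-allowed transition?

(a)–(b): forbidden (parity, ΔL, ΔJ).
(a)–(c): forbidden (ΔS, ΔL, ΔJ).
(a)–(d): forbidden (parity).
(a)–(e): forbidden (ΔL, ΔJ).
(a)–(f): forbidden (parity, ΔS, ΔL, ΔJ).
(b)–(c): forbidden (ΔS).
(b)–(d): forbidden (parity, ΔL, ΔJ).
(b)–(e): allowed.
(b)–(f): forbidden (parity, ΔS).
(c)–(d): forbidden (ΔS, ΔL, ΔJ).
(c)–(e): forbidden (parity, ΔS, ΔJ).
(c)–(f): allowed.
(d)–(e): forbidden (ΔL, ΔJ).
(d)–(f): forbidden (parity, ΔS, ΔL, ΔJ).
(e)–(f): forbidden (ΔS, ΔJ).
Allowed pairs: 2 of 15.

2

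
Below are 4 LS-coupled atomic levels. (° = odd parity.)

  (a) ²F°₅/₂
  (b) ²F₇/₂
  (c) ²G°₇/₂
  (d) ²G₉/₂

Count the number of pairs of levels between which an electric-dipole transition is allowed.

(a)–(b): allowed.
(a)–(c): forbidden (parity).
(a)–(d): forbidden (ΔJ).
(b)–(c): allowed.
(b)–(d): forbidden (parity).
(c)–(d): allowed.
Allowed pairs: 3 of 6.

3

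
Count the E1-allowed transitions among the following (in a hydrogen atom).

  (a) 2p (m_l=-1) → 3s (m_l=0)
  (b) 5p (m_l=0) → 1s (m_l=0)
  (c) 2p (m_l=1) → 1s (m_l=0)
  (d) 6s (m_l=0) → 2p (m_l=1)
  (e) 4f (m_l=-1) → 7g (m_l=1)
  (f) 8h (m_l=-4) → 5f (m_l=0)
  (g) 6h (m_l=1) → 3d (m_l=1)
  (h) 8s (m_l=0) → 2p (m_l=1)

(a) allowed
(b) allowed
(c) allowed
(d) allowed
(e) forbidden — Δm_l = +2 (E1 requires Δm_l = 0, ±1)
(f) forbidden — Δl = -2 (E1 requires Δl = ±1); Δm_l = +4 (E1 requires Δm_l = 0, ±1)
(g) forbidden — Δl = -3 (E1 requires Δl = ±1)
(h) allowed
Total allowed: 5 of 8.

5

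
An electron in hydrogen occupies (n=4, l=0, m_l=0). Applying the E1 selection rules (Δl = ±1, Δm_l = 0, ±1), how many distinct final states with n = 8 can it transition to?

E1 requires Δl = ±1, so l_f ∈ {-1, 1}; with 0 ≤ l_f ≤ n_f−1 = 7, the allowed l_f values are {1}.
For l_f = 1: m_f ∈ {m_i−1, m_i, m_i+1} ∩ [−1, 1] = {-1, 0, 1} → 3 states.
Total: 3.

3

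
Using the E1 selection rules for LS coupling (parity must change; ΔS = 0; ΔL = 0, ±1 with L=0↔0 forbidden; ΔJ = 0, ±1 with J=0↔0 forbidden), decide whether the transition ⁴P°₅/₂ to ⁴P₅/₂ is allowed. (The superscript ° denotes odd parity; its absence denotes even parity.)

allowed

Reading off the term symbols: S 3/2→3/2, L 1→1, J 5/2→5/2, parity odd→even.
Parity must change: odd → even — ✓.
ΔS = 0: S: 3/2 → 3/2 — ✓.
ΔL = 0, ±1 (not L=0↔0): L: 1 → 1, ΔL = +0 — ✓.
ΔJ = 0, ±1 (not J=0↔0): J: 5/2 → 5/2, ΔJ = +0 — ✓.
All four E1 rules are satisfied.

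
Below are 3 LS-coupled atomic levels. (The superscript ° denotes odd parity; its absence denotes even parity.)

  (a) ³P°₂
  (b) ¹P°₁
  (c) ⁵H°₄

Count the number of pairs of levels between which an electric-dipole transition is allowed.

0

(a)–(b): forbidden (parity, ΔS).
(a)–(c): forbidden (parity, ΔS, ΔL, ΔJ).
(b)–(c): forbidden (parity, ΔS, ΔL, ΔJ).
Allowed pairs: 0 of 3.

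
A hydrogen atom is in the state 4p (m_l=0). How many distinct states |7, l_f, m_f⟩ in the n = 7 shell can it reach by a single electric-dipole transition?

4

E1 requires Δl = ±1, so l_f ∈ {0, 2}; with 0 ≤ l_f ≤ n_f−1 = 6, the allowed l_f values are {0, 2}.
For l_f = 0: m_f ∈ {m_i−1, m_i, m_i+1} ∩ [−0, 0] = {0} → 1 state.
For l_f = 2: m_f ∈ {m_i−1, m_i, m_i+1} ∩ [−2, 2] = {-1, 0, 1} → 3 states.
Total: 4.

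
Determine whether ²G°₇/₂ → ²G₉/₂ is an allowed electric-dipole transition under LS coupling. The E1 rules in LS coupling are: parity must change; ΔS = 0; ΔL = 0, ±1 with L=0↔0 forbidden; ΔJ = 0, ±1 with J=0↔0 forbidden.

allowed

Reading off the term symbols: S 1/2→1/2, L 4→4, J 7/2→9/2, parity odd→even.
ΔJ = 0, ±1 (not J=0↔0): J: 7/2 → 9/2, ΔJ = +1 — ok.
ΔS = 0: S: 1/2 → 1/2 — ok.
ΔL = 0, ±1 (not L=0↔0): L: 4 → 4, ΔL = +0 — ok.
Parity must change: odd → even — ok.
All four E1 rules are satisfied.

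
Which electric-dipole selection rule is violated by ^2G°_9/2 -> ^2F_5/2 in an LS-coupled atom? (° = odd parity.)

Parity must change: odd → even — satisfied.
ΔS = 0: S: 1/2 → 1/2 — satisfied.
ΔL = 0, ±1 (not L=0↔0): L: 4 → 3, ΔL = -1 — satisfied.
ΔJ = 0, ±1 (not J=0↔0): J: 9/2 → 5/2, ΔJ = -2 — violated.

the ΔJ = 0, ±1 rule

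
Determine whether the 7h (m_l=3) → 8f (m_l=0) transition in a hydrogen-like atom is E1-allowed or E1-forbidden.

forbidden

Initial l = 5, final l = 3, so Δl = -2. E1 requires Δl = ±1: ✗.
m_l: 3 → 0 (Δm_l = -3). |Δm_l| ≤ 1 ✗.
The transition is electric-dipole forbidden.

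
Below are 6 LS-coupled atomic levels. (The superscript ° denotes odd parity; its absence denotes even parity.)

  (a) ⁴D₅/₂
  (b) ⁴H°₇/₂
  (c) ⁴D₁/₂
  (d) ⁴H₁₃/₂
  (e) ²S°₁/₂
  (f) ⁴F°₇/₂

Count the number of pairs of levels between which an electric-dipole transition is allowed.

(a)–(b): forbidden (ΔL).
(a)–(c): forbidden (parity, ΔJ).
(a)–(d): forbidden (parity, ΔL, ΔJ).
(a)–(e): forbidden (ΔS, ΔL, ΔJ).
(a)–(f): allowed.
(b)–(c): forbidden (ΔL, ΔJ).
(b)–(d): forbidden (ΔJ).
(b)–(e): forbidden (parity, ΔS, ΔL, ΔJ).
(b)–(f): forbidden (parity, ΔL).
(c)–(d): forbidden (parity, ΔL, ΔJ).
(c)–(e): forbidden (ΔS, ΔL).
(c)–(f): forbidden (ΔJ).
(d)–(e): forbidden (ΔS, ΔL, ΔJ).
(d)–(f): forbidden (ΔL, ΔJ).
(e)–(f): forbidden (parity, ΔS, ΔL, ΔJ).
Allowed pairs: 1 of 15.

1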